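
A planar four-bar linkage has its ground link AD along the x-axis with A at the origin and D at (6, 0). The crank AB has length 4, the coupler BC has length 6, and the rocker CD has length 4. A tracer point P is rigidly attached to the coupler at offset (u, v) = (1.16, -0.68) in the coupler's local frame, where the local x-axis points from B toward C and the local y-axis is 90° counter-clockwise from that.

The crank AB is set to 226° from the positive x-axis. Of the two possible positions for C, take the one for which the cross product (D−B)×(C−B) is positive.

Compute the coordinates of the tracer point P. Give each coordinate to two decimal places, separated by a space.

A=(0,0), D=(6.00,0)
B = A + 4.00·(cos226°, sin226°) = (-2.7786, -2.8774)
|BD| = 9.2382
circle(B,6.00) ∩ circle(D,4.00): a=5.7015, h=1.8688
  candidates: C₊=(2.0572,0.6743) cross=17.264; C₋=(3.2214,-2.8774) cross=-17.264
  mode + wants cross > 0 → take C=(2.0572,0.6743) (cross=17.264)
ex = (C−B)/|BC| = (0.8060,0.5919); ey = (-0.5919,0.8060)
P = B + 1.16·ex + -0.68·ey = (-1.4412,-2.7388)

-1.44 -2.74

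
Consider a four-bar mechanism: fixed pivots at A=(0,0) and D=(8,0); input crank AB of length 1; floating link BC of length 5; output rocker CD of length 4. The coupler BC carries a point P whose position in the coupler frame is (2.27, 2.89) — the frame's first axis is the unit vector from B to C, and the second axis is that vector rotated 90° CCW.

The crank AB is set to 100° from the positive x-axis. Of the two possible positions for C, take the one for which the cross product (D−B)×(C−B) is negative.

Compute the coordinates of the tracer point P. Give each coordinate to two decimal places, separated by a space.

3.19 2.47

A=(0,0), D=(8.00,0)
B = A + 1.00·(cos100°, sin100°) = (-0.1736, 0.9848)
|BD| = 8.2328
circle(B,5.00) ∩ circle(D,4.00): a=4.6630, h=1.8046
  candidates: C₊=(4.6717,2.2187) cross=14.857; C₋=(4.2400,-1.3646) cross=-14.857
  mode - wants cross < 0 → take C=(4.2400,-1.3646) (cross=-14.857)
ex = (C−B)/|BC| = (0.8827,-0.4699); ey = (0.4699,0.8827)
P = B + 2.27·ex + 2.89·ey = (3.1881,2.4692)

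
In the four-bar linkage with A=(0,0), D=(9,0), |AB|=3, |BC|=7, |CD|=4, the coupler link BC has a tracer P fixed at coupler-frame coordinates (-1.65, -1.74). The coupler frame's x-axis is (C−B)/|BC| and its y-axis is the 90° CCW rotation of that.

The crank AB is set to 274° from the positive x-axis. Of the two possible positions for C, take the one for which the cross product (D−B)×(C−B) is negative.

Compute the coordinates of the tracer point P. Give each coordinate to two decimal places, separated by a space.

-1.58 -4.59

A=(0,0), D=(9.00,0)
B = A + 3.00·(cos274°, sin274°) = (0.2093, -2.9927)
|BD| = 9.2862
circle(B,7.00) ∩ circle(D,4.00): a=6.4199, h=2.7901
  candidates: C₊=(5.3875,1.7175) cross=25.909; C₋=(7.1858,-3.5649) cross=-25.909
  mode - wants cross < 0 → take C=(7.1858,-3.5649) (cross=-25.909)
ex = (C−B)/|BC| = (0.9967,-0.0818); ey = (0.0818,0.9967)
P = B + -1.65·ex + -1.74·ey = (-1.5775,-4.5920)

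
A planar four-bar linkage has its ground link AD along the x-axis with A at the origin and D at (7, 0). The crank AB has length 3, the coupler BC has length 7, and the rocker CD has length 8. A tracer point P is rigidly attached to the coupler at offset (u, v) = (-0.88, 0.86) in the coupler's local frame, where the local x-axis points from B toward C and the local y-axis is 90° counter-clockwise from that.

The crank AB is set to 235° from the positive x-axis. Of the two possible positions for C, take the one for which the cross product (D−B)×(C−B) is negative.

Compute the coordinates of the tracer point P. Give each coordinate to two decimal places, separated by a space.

-1.79 -1.23

A=(0,0), D=(7.00,0)
B = A + 3.00·(cos235°, sin235°) = (-1.7207, -2.4575)
|BD| = 9.0604
circle(B,7.00) ∩ circle(D,8.00): a=3.7024, h=5.9407
  candidates: C₊=(0.2316,4.2648) cross=53.825; C₋=(3.4542,-7.1713) cross=-53.825
  mode - wants cross < 0 → take C=(3.4542,-7.1713) (cross=-53.825)
ex = (C−B)/|BC| = (0.7393,-0.6734); ey = (0.6734,0.7393)
P = B + -0.88·ex + 0.86·ey = (-1.7922,-1.2291)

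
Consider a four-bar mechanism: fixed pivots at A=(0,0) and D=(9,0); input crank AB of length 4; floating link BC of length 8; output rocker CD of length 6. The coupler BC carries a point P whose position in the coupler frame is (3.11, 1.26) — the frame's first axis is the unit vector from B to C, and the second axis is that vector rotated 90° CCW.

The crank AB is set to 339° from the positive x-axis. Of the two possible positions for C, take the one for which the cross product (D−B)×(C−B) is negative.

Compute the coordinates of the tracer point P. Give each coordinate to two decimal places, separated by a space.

7.03 -2.09

A=(0,0), D=(9.00,0)
B = A + 4.00·(cos339°, sin339°) = (3.7343, -1.4335)
|BD| = 5.4573
circle(B,8.00) ∩ circle(D,6.00): a=5.2940, h=5.9978
  candidates: C₊=(7.2670,5.7443) cross=32.732; C₋=(10.4179,-5.8301) cross=-32.732
  mode - wants cross < 0 → take C=(10.4179,-5.8301) (cross=-32.732)
ex = (C−B)/|BC| = (0.8354,-0.5496); ey = (0.5496,0.8354)
P = B + 3.11·ex + 1.26·ey = (7.0250,-2.0900)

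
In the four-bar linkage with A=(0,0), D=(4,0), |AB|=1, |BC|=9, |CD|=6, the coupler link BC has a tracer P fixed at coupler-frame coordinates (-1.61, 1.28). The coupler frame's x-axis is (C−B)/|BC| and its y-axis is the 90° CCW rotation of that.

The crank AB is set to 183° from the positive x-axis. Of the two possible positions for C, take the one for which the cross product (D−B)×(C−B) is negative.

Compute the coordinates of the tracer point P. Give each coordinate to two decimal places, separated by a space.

-1.47 1.95

A=(0,0), D=(4.00,0)
B = A + 1.00·(cos183°, sin183°) = (-0.9986, -0.0523)
|BD| = 4.9989
circle(B,9.00) ∩ circle(D,6.00): a=7.0004, h=5.6563
  candidates: C₊=(5.9422,5.6770) cross=28.275; C₋=(6.0606,-5.6350) cross=-28.275
  mode - wants cross < 0 → take C=(6.0606,-5.6350) (cross=-28.275)
ex = (C−B)/|BC| = (0.7844,-0.6203); ey = (0.6203,0.7844)
P = B + -1.61·ex + 1.28·ey = (-1.4675,1.9503)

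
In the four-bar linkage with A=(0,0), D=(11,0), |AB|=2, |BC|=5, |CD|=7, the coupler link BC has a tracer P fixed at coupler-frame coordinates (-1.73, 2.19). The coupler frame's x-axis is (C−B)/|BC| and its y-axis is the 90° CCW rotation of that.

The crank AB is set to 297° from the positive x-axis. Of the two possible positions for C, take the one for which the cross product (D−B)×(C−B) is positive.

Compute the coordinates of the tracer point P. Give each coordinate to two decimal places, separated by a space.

-1.88 -1.59

A=(0,0), D=(11.00,0)
B = A + 2.00·(cos297°, sin297°) = (0.9080, -1.7820)
|BD| = 10.2481
circle(B,5.00) ∩ circle(D,7.00): a=3.9531, h=3.0615
  candidates: C₊=(4.2685,1.9202) cross=31.375; C₋=(5.3332,-4.1095) cross=-31.375
  mode + wants cross > 0 → take C=(4.2685,1.9202) (cross=31.375)
ex = (C−B)/|BC| = (0.6721,0.7405); ey = (-0.7405,0.6721)
P = B + -1.73·ex + 2.19·ey = (-1.8764,-1.5911)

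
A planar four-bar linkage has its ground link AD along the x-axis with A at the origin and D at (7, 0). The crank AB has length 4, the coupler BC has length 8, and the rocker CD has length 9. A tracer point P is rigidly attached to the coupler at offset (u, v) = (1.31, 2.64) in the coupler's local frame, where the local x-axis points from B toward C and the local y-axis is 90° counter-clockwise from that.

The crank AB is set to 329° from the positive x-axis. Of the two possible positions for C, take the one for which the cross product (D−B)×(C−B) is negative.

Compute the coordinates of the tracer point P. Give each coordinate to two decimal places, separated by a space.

6.37 -1.88

A=(0,0), D=(7.00,0)
B = A + 4.00·(cos329°, sin329°) = (3.4287, -2.0602)
|BD| = 4.1229
circle(B,8.00) ∩ circle(D,9.00): a=-0.0002, h=8.0000
  candidates: C₊=(-0.5689,4.8694) cross=32.984; C₋=(7.4260,-8.9899) cross=-32.984
  mode - wants cross < 0 → take C=(7.4260,-8.9899) (cross=-32.984)
ex = (C−B)/|BC| = (0.4997,-0.8662); ey = (0.8662,0.4997)
P = B + 1.31·ex + 2.64·ey = (6.3700,-1.8758)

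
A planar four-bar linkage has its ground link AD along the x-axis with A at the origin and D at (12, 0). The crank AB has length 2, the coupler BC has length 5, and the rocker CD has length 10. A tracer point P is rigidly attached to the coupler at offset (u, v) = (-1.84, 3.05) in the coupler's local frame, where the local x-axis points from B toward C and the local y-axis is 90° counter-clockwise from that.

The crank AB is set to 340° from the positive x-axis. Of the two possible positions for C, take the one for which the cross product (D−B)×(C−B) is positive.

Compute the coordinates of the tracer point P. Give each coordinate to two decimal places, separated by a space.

-1.49 -1.84

A=(0,0), D=(12.00,0)
B = A + 2.00·(cos340°, sin340°) = (1.8794, -0.6840)
|BD| = 10.1437
circle(B,5.00) ∩ circle(D,10.00): a=1.3750, h=4.8072
  candidates: C₊=(2.9271,4.2050) cross=48.763; C₋=(3.5754,-5.3876) cross=-48.763
  mode + wants cross > 0 → take C=(2.9271,4.2050) (cross=48.763)
ex = (C−B)/|BC| = (0.2095,0.9778); ey = (-0.9778,0.2095)
P = B + -1.84·ex + 3.05·ey = (-1.4885,-1.8441)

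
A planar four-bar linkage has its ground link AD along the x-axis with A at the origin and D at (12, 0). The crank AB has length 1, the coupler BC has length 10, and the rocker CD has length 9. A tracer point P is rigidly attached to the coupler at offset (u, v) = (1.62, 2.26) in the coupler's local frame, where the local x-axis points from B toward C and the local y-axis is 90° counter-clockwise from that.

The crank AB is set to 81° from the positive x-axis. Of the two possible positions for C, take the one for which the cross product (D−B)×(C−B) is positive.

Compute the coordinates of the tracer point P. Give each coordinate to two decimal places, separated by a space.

-0.19 3.75

A=(0,0), D=(12.00,0)
B = A + 1.00·(cos81°, sin81°) = (0.1564, 0.9877)
|BD| = 11.8847
circle(B,10.00) ∩ circle(D,9.00): a=6.7417, h=7.3858
  candidates: C₊=(7.4886,7.7876) cross=87.778; C₋=(6.2610,-6.9328) cross=-87.778
  mode + wants cross > 0 → take C=(7.4886,7.7876) (cross=87.778)
ex = (C−B)/|BC| = (0.7332,0.6800); ey = (-0.6800,0.7332)
P = B + 1.62·ex + 2.26·ey = (-0.1925,3.7464)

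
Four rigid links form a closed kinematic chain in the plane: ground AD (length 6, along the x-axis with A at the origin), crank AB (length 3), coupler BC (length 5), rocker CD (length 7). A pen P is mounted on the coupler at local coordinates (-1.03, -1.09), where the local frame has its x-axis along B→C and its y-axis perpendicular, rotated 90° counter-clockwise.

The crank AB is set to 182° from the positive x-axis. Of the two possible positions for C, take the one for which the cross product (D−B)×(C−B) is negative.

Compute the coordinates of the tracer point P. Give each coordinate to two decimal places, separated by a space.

A=(0,0), D=(6.00,0)
B = A + 3.00·(cos182°, sin182°) = (-2.9982, -0.1047)
|BD| = 8.9988
circle(B,5.00) ∩ circle(D,7.00): a=3.1659, h=3.8700
  candidates: C₊=(0.1225,3.8019) cross=34.826; C₋=(0.2125,-3.9376) cross=-34.826
  mode - wants cross < 0 → take C=(0.2125,-3.9376) (cross=-34.826)
ex = (C−B)/|BC| = (0.6421,-0.7666); ey = (0.7666,0.6421)
P = B + -1.03·ex + -1.09·ey = (-4.4952,-0.0150)

-4.50 -0.02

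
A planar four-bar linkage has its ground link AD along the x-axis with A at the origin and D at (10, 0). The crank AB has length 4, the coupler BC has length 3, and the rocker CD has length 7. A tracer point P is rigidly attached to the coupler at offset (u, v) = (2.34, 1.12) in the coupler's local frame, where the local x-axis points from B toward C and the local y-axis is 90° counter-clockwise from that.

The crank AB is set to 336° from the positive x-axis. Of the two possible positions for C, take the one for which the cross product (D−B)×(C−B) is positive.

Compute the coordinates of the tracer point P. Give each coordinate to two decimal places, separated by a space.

2.14 0.48

A=(0,0), D=(10.00,0)
B = A + 4.00·(cos336°, sin336°) = (3.6542, -1.6269)
|BD| = 6.5511
circle(B,3.00) ∩ circle(D,7.00): a=0.2226, h=2.9917
  candidates: C₊=(3.1268,1.3263) cross=19.599; C₋=(4.6128,-4.4697) cross=-19.599
  mode + wants cross > 0 → take C=(3.1268,1.3263) (cross=19.599)
ex = (C−B)/|BC| = (-0.1758,0.9844); ey = (-0.9844,-0.1758)
P = B + 2.34·ex + 1.12·ey = (2.1403,0.4797)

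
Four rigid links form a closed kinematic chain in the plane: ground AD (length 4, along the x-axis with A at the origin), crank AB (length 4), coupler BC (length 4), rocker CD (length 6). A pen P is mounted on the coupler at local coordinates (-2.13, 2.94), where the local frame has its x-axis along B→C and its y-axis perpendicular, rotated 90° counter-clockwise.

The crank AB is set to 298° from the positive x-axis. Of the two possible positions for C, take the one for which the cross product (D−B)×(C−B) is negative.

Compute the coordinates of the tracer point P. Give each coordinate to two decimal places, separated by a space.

1.90 0.10

A=(0,0), D=(4.00,0)
B = A + 4.00·(cos298°, sin298°) = (1.8779, -3.5318)
|BD| = 4.1203
circle(B,4.00) ∩ circle(D,6.00): a=-0.3669, h=3.9831
  candidates: C₊=(-1.7253,-1.7948) cross=16.412; C₋=(5.1032,-5.8977) cross=-16.412
  mode - wants cross < 0 → take C=(5.1032,-5.8977) (cross=-16.412)
ex = (C−B)/|BC| = (0.8063,-0.5915); ey = (0.5915,0.8063)
P = B + -2.13·ex + 2.94·ey = (1.8994,0.0986)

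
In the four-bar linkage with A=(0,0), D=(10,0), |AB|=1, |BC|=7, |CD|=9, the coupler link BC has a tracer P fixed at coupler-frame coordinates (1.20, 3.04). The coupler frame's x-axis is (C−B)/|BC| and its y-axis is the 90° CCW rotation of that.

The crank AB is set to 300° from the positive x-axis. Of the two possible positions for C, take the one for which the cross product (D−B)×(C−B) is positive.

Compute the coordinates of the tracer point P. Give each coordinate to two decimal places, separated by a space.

A=(0,0), D=(10.00,0)
B = A + 1.00·(cos300°, sin300°) = (0.5000, -0.8660)
|BD| = 9.5394
circle(B,7.00) ∩ circle(D,9.00): a=3.0924, h=6.2799
  candidates: C₊=(3.0096,5.6687) cross=59.906; C₋=(4.1498,-6.8392) cross=-59.906
  mode + wants cross > 0 → take C=(3.0096,5.6687) (cross=59.906)
ex = (C−B)/|BC| = (0.3585,0.9335); ey = (-0.9335,0.3585)
P = B + 1.20·ex + 3.04·ey = (-1.9077,1.3441)

-1.91 1.34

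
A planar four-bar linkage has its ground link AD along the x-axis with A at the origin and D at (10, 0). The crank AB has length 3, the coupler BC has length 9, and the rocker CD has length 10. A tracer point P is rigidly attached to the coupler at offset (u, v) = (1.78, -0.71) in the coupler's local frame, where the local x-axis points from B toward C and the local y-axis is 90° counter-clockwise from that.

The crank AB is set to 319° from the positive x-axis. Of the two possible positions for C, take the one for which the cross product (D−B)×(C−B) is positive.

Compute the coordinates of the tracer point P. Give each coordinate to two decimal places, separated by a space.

A=(0,0), D=(10.00,0)
B = A + 3.00·(cos319°, sin319°) = (2.2641, -1.9682)
|BD| = 7.9823
circle(B,9.00) ∩ circle(D,10.00): a=2.8010, h=8.5530
  candidates: C₊=(2.8698,7.0114) cross=68.273; C₋=(7.0876,-9.5665) cross=-68.273
  mode + wants cross > 0 → take C=(2.8698,7.0114) (cross=68.273)
ex = (C−B)/|BC| = (0.0673,0.9977); ey = (-0.9977,0.0673)
P = B + 1.78·ex + -0.71·ey = (3.0923,-0.2400)

3.09 -0.24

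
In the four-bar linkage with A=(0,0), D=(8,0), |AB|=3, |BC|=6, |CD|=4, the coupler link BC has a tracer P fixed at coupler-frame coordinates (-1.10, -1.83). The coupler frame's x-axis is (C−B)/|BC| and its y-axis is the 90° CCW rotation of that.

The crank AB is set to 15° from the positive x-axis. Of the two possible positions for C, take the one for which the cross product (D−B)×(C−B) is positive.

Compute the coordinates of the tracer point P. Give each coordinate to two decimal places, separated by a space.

2.95 -1.36

A=(0,0), D=(8.00,0)
B = A + 3.00·(cos15°, sin15°) = (2.8978, 0.7765)
|BD| = 5.1610
circle(B,6.00) ∩ circle(D,4.00): a=4.5181, h=3.9480
  candidates: C₊=(7.9584,3.9998) cross=20.376; C₋=(6.7705,-3.8063) cross=-20.376
  mode + wants cross > 0 → take C=(7.9584,3.9998) (cross=20.376)
ex = (C−B)/|BC| = (0.8434,0.5372); ey = (-0.5372,0.8434)
P = B + -1.10·ex + -1.83·ey = (2.9531,-1.3580)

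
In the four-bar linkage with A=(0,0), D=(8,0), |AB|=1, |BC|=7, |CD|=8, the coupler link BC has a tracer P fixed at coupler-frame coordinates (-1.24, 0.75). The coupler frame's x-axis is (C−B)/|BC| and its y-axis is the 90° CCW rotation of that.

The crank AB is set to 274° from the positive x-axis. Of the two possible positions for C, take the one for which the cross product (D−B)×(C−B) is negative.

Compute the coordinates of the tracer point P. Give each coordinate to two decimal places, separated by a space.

A=(0,0), D=(8.00,0)
B = A + 1.00·(cos274°, sin274°) = (0.0698, -0.9976)
|BD| = 7.9927
circle(B,7.00) ∩ circle(D,8.00): a=3.0580, h=6.2967
  candidates: C₊=(2.3180,5.6316) cross=50.328; C₋=(3.8897,-6.8634) cross=-50.328
  mode - wants cross < 0 → take C=(3.8897,-6.8634) (cross=-50.328)
ex = (C−B)/|BC| = (0.5457,-0.8380); ey = (0.8380,0.5457)
P = B + -1.24·ex + 0.75·ey = (0.0216,0.4508)

0.02 0.45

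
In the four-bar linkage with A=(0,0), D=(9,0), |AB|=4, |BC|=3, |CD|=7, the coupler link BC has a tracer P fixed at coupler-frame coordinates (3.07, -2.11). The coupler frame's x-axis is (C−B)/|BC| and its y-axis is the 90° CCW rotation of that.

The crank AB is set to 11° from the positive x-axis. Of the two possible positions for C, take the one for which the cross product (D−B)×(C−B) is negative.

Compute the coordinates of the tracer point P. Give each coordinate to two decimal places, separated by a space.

0.44 -0.55

A=(0,0), D=(9.00,0)
B = A + 4.00·(cos11°, sin11°) = (3.9265, 0.7632)
|BD| = 5.1306
circle(B,3.00) ∩ circle(D,7.00): a=-1.3329, h=2.6876
  candidates: C₊=(3.0083,3.6192) cross=13.789; C₋=(2.2086,-1.6962) cross=-13.789
  mode - wants cross < 0 → take C=(2.2086,-1.6962) (cross=-13.789)
ex = (C−B)/|BC| = (-0.5726,-0.8198); ey = (0.8198,-0.5726)
P = B + 3.07·ex + -2.11·ey = (0.4387,-0.5453)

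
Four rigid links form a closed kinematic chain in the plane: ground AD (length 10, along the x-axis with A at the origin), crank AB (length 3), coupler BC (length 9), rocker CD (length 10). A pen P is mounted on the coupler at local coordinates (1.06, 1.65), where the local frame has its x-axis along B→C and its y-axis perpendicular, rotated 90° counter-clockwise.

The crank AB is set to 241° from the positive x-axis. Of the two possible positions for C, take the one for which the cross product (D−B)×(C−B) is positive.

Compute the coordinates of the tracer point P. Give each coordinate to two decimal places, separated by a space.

-2.60 -1.04

A=(0,0), D=(10.00,0)
B = A + 3.00·(cos241°, sin241°) = (-1.4544, -2.6239)
|BD| = 11.7511
circle(B,9.00) ∩ circle(D,10.00): a=5.0671, h=7.4380
  candidates: C₊=(1.8240,5.7578) cross=87.405; C₋=(5.1456,-8.7427) cross=-87.405
  mode + wants cross > 0 → take C=(1.8240,5.7578) (cross=87.405)
ex = (C−B)/|BC| = (0.3643,0.9313); ey = (-0.9313,0.3643)
P = B + 1.06·ex + 1.65·ey = (-2.6049,-1.0356)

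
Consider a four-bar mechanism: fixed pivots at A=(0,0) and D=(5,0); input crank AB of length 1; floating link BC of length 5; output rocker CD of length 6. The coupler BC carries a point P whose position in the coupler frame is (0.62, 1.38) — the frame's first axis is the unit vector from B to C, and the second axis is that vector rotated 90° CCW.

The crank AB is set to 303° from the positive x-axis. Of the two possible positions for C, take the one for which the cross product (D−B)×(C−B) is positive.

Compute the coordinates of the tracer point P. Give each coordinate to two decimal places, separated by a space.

A=(0,0), D=(5.00,0)
B = A + 1.00·(cos303°, sin303°) = (0.5446, -0.8387)
|BD| = 4.5336
circle(B,5.00) ∩ circle(D,6.00): a=1.0536, h=4.8877
  candidates: C₊=(0.6759,4.1596) cross=22.159; C₋=(2.4843,-5.4471) cross=-22.159
  mode + wants cross > 0 → take C=(0.6759,4.1596) (cross=22.159)
ex = (C−B)/|BC| = (0.0263,0.9997); ey = (-0.9997,0.0263)
P = B + 0.62·ex + 1.38·ey = (-0.8186,-0.1827)

-0.82 -0.18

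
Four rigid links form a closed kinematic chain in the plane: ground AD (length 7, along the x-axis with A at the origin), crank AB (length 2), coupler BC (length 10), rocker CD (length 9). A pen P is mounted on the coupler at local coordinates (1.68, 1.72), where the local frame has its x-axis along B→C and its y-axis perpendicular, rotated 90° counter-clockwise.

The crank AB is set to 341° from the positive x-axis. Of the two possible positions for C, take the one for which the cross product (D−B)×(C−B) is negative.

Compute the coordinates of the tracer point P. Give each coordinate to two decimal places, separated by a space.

4.25 -1.10

A=(0,0), D=(7.00,0)
B = A + 2.00·(cos341°, sin341°) = (1.8910, -0.6511)
|BD| = 5.1503
circle(B,10.00) ∩ circle(D,9.00): a=4.4197, h=8.9703
  candidates: C₊=(5.1412,8.8060) cross=46.200; C₋=(7.4094,-8.9907) cross=-46.200
  mode - wants cross < 0 → take C=(7.4094,-8.9907) (cross=-46.200)
ex = (C−B)/|BC| = (0.5518,-0.8340); ey = (0.8340,0.5518)
P = B + 1.68·ex + 1.72·ey = (4.2525,-1.1030)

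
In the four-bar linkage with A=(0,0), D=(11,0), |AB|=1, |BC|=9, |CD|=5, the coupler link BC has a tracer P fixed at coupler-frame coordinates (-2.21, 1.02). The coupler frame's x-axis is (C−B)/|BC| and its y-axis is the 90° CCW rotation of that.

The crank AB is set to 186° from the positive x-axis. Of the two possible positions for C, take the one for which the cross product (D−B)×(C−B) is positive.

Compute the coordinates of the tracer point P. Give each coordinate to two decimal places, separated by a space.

A=(0,0), D=(11.00,0)
B = A + 1.00·(cos186°, sin186°) = (-0.9945, -0.1045)
|BD| = 11.9950
circle(B,9.00) ∩ circle(D,5.00): a=8.3318, h=3.4031
  candidates: C₊=(7.3073,3.3711) cross=40.820; C₋=(7.3666,-3.4349) cross=-40.820
  mode + wants cross > 0 → take C=(7.3073,3.3711) (cross=40.820)
ex = (C−B)/|BC| = (0.9224,0.3862); ey = (-0.3862,0.9224)
P = B + -2.21·ex + 1.02·ey = (-3.4270,-0.0171)

-3.43 -0.02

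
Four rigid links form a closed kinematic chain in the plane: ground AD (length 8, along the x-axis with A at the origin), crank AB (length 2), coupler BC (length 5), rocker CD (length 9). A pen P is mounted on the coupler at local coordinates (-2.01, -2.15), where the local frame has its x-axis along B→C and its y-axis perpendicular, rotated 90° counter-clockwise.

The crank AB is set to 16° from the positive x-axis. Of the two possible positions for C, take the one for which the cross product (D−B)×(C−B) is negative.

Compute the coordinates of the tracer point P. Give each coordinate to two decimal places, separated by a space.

A=(0,0), D=(8.00,0)
B = A + 2.00·(cos16°, sin16°) = (1.9225, 0.5513)
|BD| = 6.1024
circle(B,5.00) ∩ circle(D,9.00): a=-1.5371, h=4.7579
  candidates: C₊=(0.8215,5.4285) cross=29.035; C₋=(-0.0381,-4.0483) cross=-29.035
  mode - wants cross < 0 → take C=(-0.0381,-4.0483) (cross=-29.035)
ex = (C−B)/|BC| = (-0.3921,-0.9199); ey = (0.9199,-0.3921)
P = B + -2.01·ex + -2.15·ey = (0.7329,3.2434)

0.73 3.24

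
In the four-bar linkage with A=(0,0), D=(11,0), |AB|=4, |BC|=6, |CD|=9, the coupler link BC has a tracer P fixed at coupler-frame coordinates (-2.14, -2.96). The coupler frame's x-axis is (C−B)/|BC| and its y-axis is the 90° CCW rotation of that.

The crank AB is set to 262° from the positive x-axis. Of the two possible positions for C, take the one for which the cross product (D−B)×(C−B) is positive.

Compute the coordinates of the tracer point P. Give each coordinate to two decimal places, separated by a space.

A=(0,0), D=(11.00,0)
B = A + 4.00·(cos262°, sin262°) = (-0.5567, -3.9611)
|BD| = 12.2167
circle(B,6.00) ∩ circle(D,9.00): a=4.2666, h=4.2186
  candidates: C₊=(2.1116,1.4130) cross=51.537; C₋=(4.8472,-6.5683) cross=-51.537
  mode + wants cross > 0 → take C=(2.1116,1.4130) (cross=51.537)
ex = (C−B)/|BC| = (0.4447,0.8957); ey = (-0.8957,0.4447)
P = B + -2.14·ex + -2.96·ey = (1.1428,-7.1942)

1.14 -7.19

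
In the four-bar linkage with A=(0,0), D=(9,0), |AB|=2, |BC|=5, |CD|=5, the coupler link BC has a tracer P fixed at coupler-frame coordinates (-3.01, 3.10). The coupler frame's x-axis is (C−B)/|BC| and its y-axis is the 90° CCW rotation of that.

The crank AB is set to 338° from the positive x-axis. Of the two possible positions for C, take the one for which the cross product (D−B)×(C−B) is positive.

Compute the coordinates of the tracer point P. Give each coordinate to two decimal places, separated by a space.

A=(0,0), D=(9.00,0)
B = A + 2.00·(cos338°, sin338°) = (1.8544, -0.7492)
|BD| = 7.1848
circle(B,5.00) ∩ circle(D,5.00): a=3.5924, h=3.4777
  candidates: C₊=(5.0645,3.0842) cross=24.987; C₋=(5.7898,-3.8334) cross=-24.987
  mode + wants cross > 0 → take C=(5.0645,3.0842) (cross=24.987)
ex = (C−B)/|BC| = (0.6420,0.7667); ey = (-0.7667,0.6420)
P = B + -3.01·ex + 3.10·ey = (-2.4549,-1.0666)

-2.45 -1.07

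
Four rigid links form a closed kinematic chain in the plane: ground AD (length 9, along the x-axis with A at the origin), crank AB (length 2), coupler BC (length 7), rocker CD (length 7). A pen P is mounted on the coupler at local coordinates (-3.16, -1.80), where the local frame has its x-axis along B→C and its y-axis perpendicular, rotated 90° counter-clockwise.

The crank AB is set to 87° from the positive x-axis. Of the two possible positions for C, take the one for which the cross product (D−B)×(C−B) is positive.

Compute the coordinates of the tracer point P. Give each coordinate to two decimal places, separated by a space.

-1.35 -1.33

A=(0,0), D=(9.00,0)
B = A + 2.00·(cos87°, sin87°) = (0.1047, 1.9973)
|BD| = 9.1168
circle(B,7.00) ∩ circle(D,7.00): a=4.5584, h=5.3123
  candidates: C₊=(5.7161,6.1819) cross=48.432; C₋=(3.3885,-4.1847) cross=-48.432
  mode + wants cross > 0 → take C=(5.7161,6.1819) (cross=48.432)
ex = (C−B)/|BC| = (0.8016,0.5978); ey = (-0.5978,0.8016)
P = B + -3.16·ex + -1.80·ey = (-1.3524,-1.3348)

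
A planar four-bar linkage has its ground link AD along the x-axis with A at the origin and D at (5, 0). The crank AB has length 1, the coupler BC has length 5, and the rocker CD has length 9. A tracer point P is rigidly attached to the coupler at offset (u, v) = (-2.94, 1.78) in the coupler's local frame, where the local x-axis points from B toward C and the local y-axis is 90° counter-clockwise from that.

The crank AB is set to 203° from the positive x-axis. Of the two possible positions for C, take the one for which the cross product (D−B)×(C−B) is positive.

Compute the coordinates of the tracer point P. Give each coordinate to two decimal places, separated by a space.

A=(0,0), D=(5.00,0)
B = A + 1.00·(cos203°, sin203°) = (-0.9205, -0.3907)
|BD| = 5.9334
circle(B,5.00) ∩ circle(D,9.00): a=-1.7524, h=4.6829
  candidates: C₊=(-2.9775,4.1666) cross=27.785; C₋=(-2.3607,-5.1788) cross=-27.785
  mode + wants cross > 0 → take C=(-2.9775,4.1666) (cross=27.785)
ex = (C−B)/|BC| = (-0.4114,0.9115); ey = (-0.9115,-0.4114)
P = B + -2.94·ex + 1.78·ey = (-1.3334,-3.8027)

-1.33 -3.80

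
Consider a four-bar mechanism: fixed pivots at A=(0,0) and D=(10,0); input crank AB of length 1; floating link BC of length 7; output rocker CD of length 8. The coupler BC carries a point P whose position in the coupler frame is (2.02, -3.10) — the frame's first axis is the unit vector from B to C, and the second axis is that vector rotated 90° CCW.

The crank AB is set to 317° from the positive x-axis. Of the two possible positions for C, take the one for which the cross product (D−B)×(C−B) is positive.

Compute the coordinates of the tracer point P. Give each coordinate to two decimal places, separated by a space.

4.42 -0.42

A=(0,0), D=(10.00,0)
B = A + 1.00·(cos317°, sin317°) = (0.7314, -0.6820)
|BD| = 9.2937
circle(B,7.00) ∩ circle(D,8.00): a=3.8399, h=5.8528
  candidates: C₊=(4.1314,5.4368) cross=54.394; C₋=(4.9904,-6.2373) cross=-54.394
  mode + wants cross > 0 → take C=(4.1314,5.4368) (cross=54.394)
ex = (C−B)/|BC| = (0.4857,0.8741); ey = (-0.8741,0.4857)
P = B + 2.02·ex + -3.10·ey = (4.4223,-0.4220)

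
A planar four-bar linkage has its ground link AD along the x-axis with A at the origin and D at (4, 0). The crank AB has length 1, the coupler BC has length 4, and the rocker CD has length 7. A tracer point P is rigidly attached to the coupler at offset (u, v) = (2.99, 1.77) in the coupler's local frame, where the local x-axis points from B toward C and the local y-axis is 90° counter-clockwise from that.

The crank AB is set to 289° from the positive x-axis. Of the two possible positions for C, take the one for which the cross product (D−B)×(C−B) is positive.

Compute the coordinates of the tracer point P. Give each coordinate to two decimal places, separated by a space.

-3.12 -0.51

A=(0,0), D=(4.00,0)
B = A + 1.00·(cos289°, sin289°) = (0.3256, -0.9455)
|BD| = 3.7941
circle(B,4.00) ∩ circle(D,7.00): a=-2.4518, h=3.1605
  candidates: C₊=(-2.8365,1.5043) cross=11.991; C₋=(-1.2612,-4.6173) cross=-11.991
  mode + wants cross > 0 → take C=(-2.8365,1.5043) (cross=11.991)
ex = (C−B)/|BC| = (-0.7905,0.6125); ey = (-0.6125,-0.7905)
P = B + 2.99·ex + 1.77·ey = (-3.1221,-0.5135)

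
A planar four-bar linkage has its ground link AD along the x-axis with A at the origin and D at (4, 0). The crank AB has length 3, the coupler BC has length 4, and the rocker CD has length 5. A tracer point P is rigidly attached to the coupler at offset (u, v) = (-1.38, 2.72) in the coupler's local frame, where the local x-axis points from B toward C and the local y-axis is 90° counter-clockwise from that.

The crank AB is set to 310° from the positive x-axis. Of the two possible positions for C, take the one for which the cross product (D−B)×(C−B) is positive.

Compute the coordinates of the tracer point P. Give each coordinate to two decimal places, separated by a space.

1.06 -5.22

A=(0,0), D=(4.00,0)
B = A + 3.00·(cos310°, sin310°) = (1.9284, -2.2981)
|BD| = 3.0940
circle(B,4.00) ∩ circle(D,5.00): a=0.0926, h=3.9989
  candidates: C₊=(-0.9799,0.4482) cross=12.373; C₋=(4.9606,-4.9069) cross=-12.373
  mode + wants cross > 0 → take C=(-0.9799,0.4482) (cross=12.373)
ex = (C−B)/|BC| = (-0.7271,0.6866); ey = (-0.6866,-0.7271)
P = B + -1.38·ex + 2.72·ey = (1.0642,-5.2232)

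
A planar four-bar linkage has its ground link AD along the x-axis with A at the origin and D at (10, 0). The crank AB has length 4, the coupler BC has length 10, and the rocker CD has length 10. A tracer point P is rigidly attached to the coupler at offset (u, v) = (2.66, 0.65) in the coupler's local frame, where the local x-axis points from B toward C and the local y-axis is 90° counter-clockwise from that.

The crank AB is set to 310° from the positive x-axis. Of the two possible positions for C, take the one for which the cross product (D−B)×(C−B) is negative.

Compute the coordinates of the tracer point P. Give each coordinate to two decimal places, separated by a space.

4.94 -4.44

A=(0,0), D=(10.00,0)
B = A + 4.00·(cos310°, sin310°) = (2.5712, -3.0642)
|BD| = 8.0360
circle(B,10.00) ∩ circle(D,10.00): a=4.0180, h=9.1573
  candidates: C₊=(2.7938,6.9333) cross=73.588; C₋=(9.7773,-9.9975) cross=-73.588
  mode - wants cross < 0 → take C=(9.7773,-9.9975) (cross=-73.588)
ex = (C−B)/|BC| = (0.7206,-0.6933); ey = (0.6933,0.7206)
P = B + 2.66·ex + 0.65·ey = (4.9387,-4.4400)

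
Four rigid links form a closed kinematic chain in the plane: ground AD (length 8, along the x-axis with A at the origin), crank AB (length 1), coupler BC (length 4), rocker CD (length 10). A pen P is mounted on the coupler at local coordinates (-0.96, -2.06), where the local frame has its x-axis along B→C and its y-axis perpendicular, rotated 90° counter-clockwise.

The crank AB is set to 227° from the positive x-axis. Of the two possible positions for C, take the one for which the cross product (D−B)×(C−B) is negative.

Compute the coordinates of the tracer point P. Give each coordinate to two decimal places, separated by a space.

-2.71 0.29

A=(0,0), D=(8.00,0)
B = A + 1.00·(cos227°, sin227°) = (-0.6820, -0.7314)
|BD| = 8.7127
circle(B,4.00) ∩ circle(D,10.00): a=-0.4641, h=3.9730
  candidates: C₊=(-1.4780,3.1886) cross=34.616; C₋=(-0.8110,-4.7293) cross=-34.616
  mode - wants cross < 0 → take C=(-0.8110,-4.7293) (cross=-34.616)
ex = (C−B)/|BC| = (-0.0323,-0.9995); ey = (0.9995,-0.0323)
P = B + -0.96·ex + -2.06·ey = (-2.7100,0.2946)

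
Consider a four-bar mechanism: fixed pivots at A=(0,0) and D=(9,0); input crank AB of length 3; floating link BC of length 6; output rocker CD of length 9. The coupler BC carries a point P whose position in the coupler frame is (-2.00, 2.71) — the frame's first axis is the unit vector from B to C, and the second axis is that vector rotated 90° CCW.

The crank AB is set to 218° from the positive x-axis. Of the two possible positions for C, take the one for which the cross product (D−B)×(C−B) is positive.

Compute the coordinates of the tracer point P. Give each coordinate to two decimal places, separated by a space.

-5.71 -2.22

A=(0,0), D=(9.00,0)
B = A + 3.00·(cos218°, sin218°) = (-2.3640, -1.8470)
|BD| = 11.5131
circle(B,6.00) ∩ circle(D,9.00): a=3.8023, h=4.6414
  candidates: C₊=(0.6444,3.3443) cross=53.437; C₋=(2.1336,-5.8183) cross=-53.437
  mode + wants cross > 0 → take C=(0.6444,3.3443) (cross=53.437)
ex = (C−B)/|BC| = (0.5014,0.8652); ey = (-0.8652,0.5014)
P = B + -2.00·ex + 2.71·ey = (-5.7116,-2.2186)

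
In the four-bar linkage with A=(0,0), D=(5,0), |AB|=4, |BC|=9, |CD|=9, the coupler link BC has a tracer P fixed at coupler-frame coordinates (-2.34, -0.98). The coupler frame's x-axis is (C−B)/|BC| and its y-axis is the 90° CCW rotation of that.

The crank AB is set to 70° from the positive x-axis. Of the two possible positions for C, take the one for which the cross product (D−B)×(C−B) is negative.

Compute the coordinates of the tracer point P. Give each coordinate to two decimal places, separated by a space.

1.65 6.28

A=(0,0), D=(5.00,0)
B = A + 4.00·(cos70°, sin70°) = (1.3681, 3.7588)
|BD| = 5.2268
circle(B,9.00) ∩ circle(D,9.00): a=2.6134, h=8.6122
  candidates: C₊=(9.3774,7.8637) cross=45.014; C₋=(-3.0093,-4.1050) cross=-45.014
  mode - wants cross < 0 → take C=(-3.0093,-4.1050) (cross=-45.014)
ex = (C−B)/|BC| = (-0.4864,-0.8737); ey = (0.8737,-0.4864)
P = B + -2.34·ex + -0.98·ey = (1.6499,6.2800)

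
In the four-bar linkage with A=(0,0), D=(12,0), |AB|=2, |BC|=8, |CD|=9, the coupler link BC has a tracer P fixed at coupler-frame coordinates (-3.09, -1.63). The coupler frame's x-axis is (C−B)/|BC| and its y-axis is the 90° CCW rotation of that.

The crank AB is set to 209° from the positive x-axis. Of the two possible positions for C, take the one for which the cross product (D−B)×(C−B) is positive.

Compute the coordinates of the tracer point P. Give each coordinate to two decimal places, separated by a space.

-2.93 -4.26

A=(0,0), D=(12.00,0)
B = A + 2.00·(cos209°, sin209°) = (-1.7492, -0.9696)
|BD| = 13.7834
circle(B,8.00) ∩ circle(D,9.00): a=6.2750, h=4.9623
  candidates: C₊=(4.1611,4.4218) cross=68.397; C₋=(4.8593,-5.4782) cross=-68.397
  mode + wants cross > 0 → take C=(4.1611,4.4218) (cross=68.397)
ex = (C−B)/|BC| = (0.7388,0.6739); ey = (-0.6739,0.7388)
P = B + -3.09·ex + -1.63·ey = (-2.9336,-4.2563)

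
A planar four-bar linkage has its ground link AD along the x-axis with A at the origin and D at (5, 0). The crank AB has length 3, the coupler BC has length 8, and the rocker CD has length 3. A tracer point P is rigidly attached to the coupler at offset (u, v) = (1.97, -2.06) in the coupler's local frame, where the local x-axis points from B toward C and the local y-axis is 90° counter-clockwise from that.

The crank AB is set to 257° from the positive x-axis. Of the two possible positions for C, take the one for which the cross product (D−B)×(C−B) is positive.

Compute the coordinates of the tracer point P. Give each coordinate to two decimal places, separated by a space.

2.17 -2.86

A=(0,0), D=(5.00,0)
B = A + 3.00·(cos257°, sin257°) = (-0.6749, -2.9231)
|BD| = 6.3835
circle(B,8.00) ∩ circle(D,3.00): a=7.4997, h=2.7846
  candidates: C₊=(4.7173,2.9866) cross=17.775; C₋=(7.2675,-1.9643) cross=-17.775
  mode + wants cross > 0 → take C=(4.7173,2.9866) (cross=17.775)
ex = (C−B)/|BC| = (0.6740,0.7387); ey = (-0.7387,0.6740)
P = B + 1.97·ex + -2.06·ey = (2.1747,-2.8563)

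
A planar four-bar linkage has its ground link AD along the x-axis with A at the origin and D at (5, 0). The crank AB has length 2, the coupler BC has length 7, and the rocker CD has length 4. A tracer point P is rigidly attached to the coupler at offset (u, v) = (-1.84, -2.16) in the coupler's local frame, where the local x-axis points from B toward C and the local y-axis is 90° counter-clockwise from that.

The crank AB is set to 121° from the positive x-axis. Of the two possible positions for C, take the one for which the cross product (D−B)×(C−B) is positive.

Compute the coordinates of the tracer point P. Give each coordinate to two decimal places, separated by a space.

A=(0,0), D=(5.00,0)
B = A + 2.00·(cos121°, sin121°) = (-1.0301, 1.7143)
|BD| = 6.2690
circle(B,7.00) ∩ circle(D,4.00): a=5.7665, h=3.9683
  candidates: C₊=(5.6018,3.9545) cross=24.877; C₋=(3.4314,-3.6796) cross=-24.877
  mode + wants cross > 0 → take C=(5.6018,3.9545) (cross=24.877)
ex = (C−B)/|BC| = (0.9474,0.3200); ey = (-0.3200,0.9474)
P = B + -1.84·ex + -2.16·ey = (-2.0821,-0.9209)

-2.08 -0.92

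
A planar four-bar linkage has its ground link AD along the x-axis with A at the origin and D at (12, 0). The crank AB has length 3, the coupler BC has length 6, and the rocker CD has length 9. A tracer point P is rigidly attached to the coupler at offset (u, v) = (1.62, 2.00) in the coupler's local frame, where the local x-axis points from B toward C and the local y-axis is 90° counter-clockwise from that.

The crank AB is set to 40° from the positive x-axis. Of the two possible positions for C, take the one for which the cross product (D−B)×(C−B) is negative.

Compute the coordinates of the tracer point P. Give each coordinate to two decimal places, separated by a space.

A=(0,0), D=(12.00,0)
B = A + 3.00·(cos40°, sin40°) = (2.2981, 1.9284)
|BD| = 9.8917
circle(B,6.00) ∩ circle(D,9.00): a=2.6712, h=5.3726
  candidates: C₊=(5.9654,6.6771) cross=53.144; C₋=(3.8707,-3.8619) cross=-53.144
  mode - wants cross < 0 → take C=(3.8707,-3.8619) (cross=-53.144)
ex = (C−B)/|BC| = (0.2621,-0.9650); ey = (0.9650,0.2621)
P = B + 1.62·ex + 2.00·ey = (4.6528,0.8892)

4.65 0.89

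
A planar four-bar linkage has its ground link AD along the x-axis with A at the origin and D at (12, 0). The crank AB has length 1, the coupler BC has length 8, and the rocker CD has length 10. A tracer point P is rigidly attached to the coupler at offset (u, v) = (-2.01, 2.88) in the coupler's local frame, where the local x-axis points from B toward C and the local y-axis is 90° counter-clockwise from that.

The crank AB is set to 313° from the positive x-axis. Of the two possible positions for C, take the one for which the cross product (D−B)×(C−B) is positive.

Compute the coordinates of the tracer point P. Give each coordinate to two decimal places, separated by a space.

-2.80 -1.21

A=(0,0), D=(12.00,0)
B = A + 1.00·(cos313°, sin313°) = (0.6820, -0.7314)
|BD| = 11.3416
circle(B,8.00) ∩ circle(D,10.00): a=4.0837, h=6.8792
  candidates: C₊=(4.3136,6.3968) cross=78.021; C₋=(5.2008,-7.3329) cross=-78.021
  mode + wants cross > 0 → take C=(4.3136,6.3968) (cross=78.021)
ex = (C−B)/|BC| = (0.4540,0.8910); ey = (-0.8910,0.4540)
P = B + -2.01·ex + 2.88·ey = (-2.7966,-1.2149)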